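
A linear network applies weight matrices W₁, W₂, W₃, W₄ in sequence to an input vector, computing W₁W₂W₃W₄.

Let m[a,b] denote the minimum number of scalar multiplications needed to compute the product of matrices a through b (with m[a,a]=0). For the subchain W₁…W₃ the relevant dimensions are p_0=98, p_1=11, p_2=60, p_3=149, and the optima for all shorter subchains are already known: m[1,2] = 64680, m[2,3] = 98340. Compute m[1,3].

m[1,3] = min over k∈[1,2] of m[1,k]+m[k+1,3]+p_{0}·p_k·p_{3}.
k=1: 0 + 98340 + 98·11·149 = 258962; k=2: 64680 + 0 + 98·60·149 = 940800.
Minimum: 258962 at k=1.

258962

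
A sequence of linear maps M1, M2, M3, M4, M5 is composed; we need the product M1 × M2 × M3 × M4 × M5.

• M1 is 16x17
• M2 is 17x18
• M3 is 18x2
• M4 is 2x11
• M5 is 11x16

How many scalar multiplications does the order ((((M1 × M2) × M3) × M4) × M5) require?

(M1 × M2): 16×17 by 17×18 → 16×18, cost 16·17·18 = 4896
((M1 × M2) × M3): 16×18 by 18×2 → 16×2, cost 16·18·2 = 576; cumulative 5472
(((M1 × M2) × M3) × M4): 16×2 by 2×11 → 16×11, cost 16·2·11 = 352; cumulative 5824
((((M1 × M2) × M3) × M4) × M5): 16×11 by 11×16 → 16×16, cost 16·11·16 = 2816; cumulative 8640
Total: 8640 scalar multiplications.

8640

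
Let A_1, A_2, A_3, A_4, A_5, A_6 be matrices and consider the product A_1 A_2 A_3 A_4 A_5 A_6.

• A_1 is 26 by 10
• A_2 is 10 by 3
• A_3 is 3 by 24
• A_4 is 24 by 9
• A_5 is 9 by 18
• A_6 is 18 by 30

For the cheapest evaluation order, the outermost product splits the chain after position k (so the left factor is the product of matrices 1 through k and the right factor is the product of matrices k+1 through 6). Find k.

Adjacent pairs: A_1A_2 = 26·10·3 = 780; A_2A_3 = 10·3·24 = 720; A_3A_4 = 3·24·9 = 648; A_4A_5 = 24·9·18 = 3888; A_5A_6 = 9·18·30 = 4860.
Length 3: A_1..A_3: k=1: 0+720+26·10·24=6960; k=2: 780+0+26·3·24=2652 → min 2652 | A_2..A_4: k=2: 0+648+10·3·9=918; k=3: 720+0+10·24·9=2880 → min 918 | A_3..A_5: k=3: 0+3888+3·24·18=5184; k=4: 648+0+3·9·18=1134 → min 1134 | A_4..A_6: k=4: 0+4860+24·9·30=11340; k=5: 3888+0+24·18·30=16848 → min 11340.
Length 4: A_1..A_4: k=1: 0+918+26·10·9=3258; k=2: 780+648+26·3·9=2130; k=3: 2652+0+26·24·9=8268 → min 2130 | A_2..A_5: k=2: 0+1134+10·3·18=1674; k=3: 720+3888+10·24·18=8928; k=4: 918+0+10·9·18=2538 → min 1674 | A_3..A_6: k=3: 0+11340+3·24·30=13500; k=4: 648+4860+3·9·30=6318; k=5: 1134+0+3·18·30=2754 → min 2754.
Length 5: A_1..A_5: k=1: 0+1674+26·10·18=6354; k=2: 780+1134+26·3·18=3318; k=3: 2652+3888+26·24·18=17772; k=4: 2130+0+26·9·18=6342 → min 3318 | A_2..A_6: k=2: 0+2754+10·3·30=3654; k=3: 720+11340+10·24·30=19260; k=4: 918+4860+10·9·30=8478; k=5: 1674+0+10·18·30=7074 → min 3654.
Top-level splits: k=1: (A_1..A_1)·(A_2..A_6) → 0+3654+26·10·30 = 11454; k=2: (A_1..A_2)·(A_3..A_6) → 780+2754+26·3·30 = 5874; k=3: (A_1..A_3)·(A_4..A_6) → 2652+11340+26·24·30 = 32712; k=4: (A_1..A_4)·(A_5..A_6) → 2130+4860+26·9·30 = 14010; k=5: (A_1..A_5)·(A_6..A_6) → 3318+0+26·18·30 = 17358.
Best split is after A_2, i.e. k = 2.

2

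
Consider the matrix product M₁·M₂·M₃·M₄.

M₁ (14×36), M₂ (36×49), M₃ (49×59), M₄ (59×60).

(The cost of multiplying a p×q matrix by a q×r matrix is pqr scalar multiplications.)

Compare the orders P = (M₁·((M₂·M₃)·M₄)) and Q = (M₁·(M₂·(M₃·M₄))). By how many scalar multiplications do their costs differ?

47784

Order P = (M₁·((M₂·M₃)·M₄)): (M₂·M₃): 36×49 by 49×59 → 36×59, cost 36·49·59 = 104076; ((M₂·M₃)·M₄): 36×59 by 59×60 → 36×60, cost 36·59·60 = 127440; cumulative 231516; (M₁·((M₂·M₃)·M₄)): 14×36 by 36×60 → 14×60, cost 14·36·60 = 30240; cumulative 261756. Total 261756.
Order Q = (M₁·(M₂·(M₃·M₄))): (M₃·M₄): 49×59 by 59×60 → 49×60, cost 49·59·60 = 173460; (M₂·(M₃·M₄)): 36×49 by 49×60 → 36×60, cost 36·49·60 = 105840; cumulative 279300; (M₁·(M₂·(M₃·M₄))): 14×36 by 36×60 → 14×60, cost 14·36·60 = 30240; cumulative 309540. Total 309540.
Difference: |261756 − 309540| = 47784.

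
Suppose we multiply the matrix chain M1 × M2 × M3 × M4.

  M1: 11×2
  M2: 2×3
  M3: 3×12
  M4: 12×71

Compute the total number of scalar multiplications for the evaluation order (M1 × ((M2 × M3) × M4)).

(M2 × M3): 2×3 by 3×12 → 2×12, cost 2·3·12 = 72
((M2 × M3) × M4): 2×12 by 12×71 → 2×71, cost 2·12·71 = 1704; cumulative 1776
(M1 × ((M2 × M3) × M4)): 11×2 by 2×71 → 11×71, cost 11·2·71 = 1562; cumulative 3338
Total: 3338 scalar multiplications.

3338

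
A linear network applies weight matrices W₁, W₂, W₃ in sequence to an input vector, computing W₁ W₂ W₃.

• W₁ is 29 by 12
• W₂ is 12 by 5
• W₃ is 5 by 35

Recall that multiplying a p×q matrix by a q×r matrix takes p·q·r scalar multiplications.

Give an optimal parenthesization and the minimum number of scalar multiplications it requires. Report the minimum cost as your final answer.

(W₁ (W₂ W₃)): cost 14280.
((W₁ W₂) W₃): cost 6815.
Optimal: ((W₁ W₂) W₃) with cost 6815.

6815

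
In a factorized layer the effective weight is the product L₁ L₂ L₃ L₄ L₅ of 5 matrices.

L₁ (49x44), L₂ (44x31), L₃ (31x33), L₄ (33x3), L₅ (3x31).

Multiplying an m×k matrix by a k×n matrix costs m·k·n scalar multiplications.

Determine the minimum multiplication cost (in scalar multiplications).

18186

Adjacent pairs: L₁L₂ = 49·44·31 = 66836; L₂L₃ = 44·31·33 = 45012; L₃L₄ = 31·33·3 = 3069; L₄L₅ = 33·3·31 = 3069.
Length 3: L₁..L₃: k=1: 0+45012+49·44·33=116160; k=2: 66836+0+49·31·33=116963 → min 116160 | L₂..L₄: k=2: 0+3069+44·31·3=7161; k=3: 45012+0+44·33·3=49368 → min 7161 | L₃..L₅: k=3: 0+3069+31·33·31=34782; k=4: 3069+0+31·3·31=5952 → min 5952.
Length 4: L₁..L₄: k=1: 0+7161+49·44·3=13629; k=2: 66836+3069+49·31·3=74462; k=3: 116160+0+49·33·3=121011 → min 13629 | L₂..L₅: k=2: 0+5952+44·31·31=48236; k=3: 45012+3069+44·33·31=93093; k=4: 7161+0+44·3·31=11253 → min 11253.
Length 5: L₁..L₅: k=1: 0+11253+49·44·31=78089; k=2: 66836+5952+49·31·31=119877; k=3: 116160+3069+49·33·31=169356; k=4: 13629+0+49·3·31=18186 → min 18186.
Optimal order: ((L₁ (L₂ (L₃ L₄))) L₅) with cost 18186.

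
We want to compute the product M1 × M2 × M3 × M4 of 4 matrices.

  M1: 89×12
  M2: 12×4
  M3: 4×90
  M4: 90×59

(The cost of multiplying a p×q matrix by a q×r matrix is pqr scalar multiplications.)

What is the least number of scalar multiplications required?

Adjacent pairs: M1M2 = 89·12·4 = 4272; M2M3 = 12·4·90 = 4320; M3M4 = 4·90·59 = 21240.
Length 3: M1..M3: k=1: 0+4320+89·12·90=100440; k=2: 4272+0+89·4·90=36312 → min 36312 | M2..M4: k=2: 0+21240+12·4·59=24072; k=3: 4320+0+12·90·59=68040 → min 24072.
Length 4: M1..M4: k=1: 0+24072+89·12·59=87084; k=2: 4272+21240+89·4·59=46516; k=3: 36312+0+89·90·59=508902 → min 46516.
Optimal order: ((M1 × M2) × (M3 × M4)) with cost 46516.

46516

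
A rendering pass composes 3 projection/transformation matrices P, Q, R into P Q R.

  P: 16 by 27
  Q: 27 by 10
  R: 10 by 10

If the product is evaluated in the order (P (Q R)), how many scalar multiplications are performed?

7020

(Q R): 27×10 by 10×10 → 27×10, cost 27·10·10 = 2700
(P (Q R)): 16×27 by 27×10 → 16×10, cost 16·27·10 = 4320; cumulative 7020
Total: 7020 scalar multiplications.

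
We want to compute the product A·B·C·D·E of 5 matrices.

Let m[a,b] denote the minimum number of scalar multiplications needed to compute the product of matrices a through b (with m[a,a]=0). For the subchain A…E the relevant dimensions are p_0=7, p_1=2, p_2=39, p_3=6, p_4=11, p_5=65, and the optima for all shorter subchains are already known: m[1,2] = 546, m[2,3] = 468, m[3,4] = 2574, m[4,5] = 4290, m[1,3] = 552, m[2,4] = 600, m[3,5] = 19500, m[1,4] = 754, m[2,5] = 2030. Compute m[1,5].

m[1,5] = min over k∈[1,4] of m[1,k]+m[k+1,5]+p_{0}·p_k·p_{5}.
k=1: 0 + 2030 + 7·2·65 = 2940; k=2: 546 + 19500 + 7·39·65 = 37791; k=3: 552 + 4290 + 7·6·65 = 7572; k=4: 754 + 0 + 7·11·65 = 5759.
Minimum: 2940 at k=1.

2940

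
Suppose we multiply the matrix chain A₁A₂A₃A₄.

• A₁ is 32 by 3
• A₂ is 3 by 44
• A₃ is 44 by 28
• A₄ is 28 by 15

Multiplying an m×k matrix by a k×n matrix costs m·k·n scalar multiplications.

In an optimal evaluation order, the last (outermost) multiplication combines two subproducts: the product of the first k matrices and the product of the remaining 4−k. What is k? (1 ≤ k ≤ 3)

Adjacent pairs: A₁A₂ = 32·3·44 = 4224; A₂A₃ = 3·44·28 = 3696; A₃A₄ = 44·28·15 = 18480.
Length 3: A₁..A₃: k=1: 0+3696+32·3·28=6384; k=2: 4224+0+32·44·28=43648 → min 6384 | A₂..A₄: k=2: 0+18480+3·44·15=20460; k=3: 3696+0+3·28·15=4956 → min 4956.
Top-level splits: k=1: (A₁..A₁)·(A₂..A₄) → 0+4956+32·3·15 = 6396; k=2: (A₁..A₂)·(A₃..A₄) → 4224+18480+32·44·15 = 43824; k=3: (A₁..A₃)·(A₄..A₄) → 6384+0+32·28·15 = 19824.
Best split is after A₁, i.e. k = 1.

1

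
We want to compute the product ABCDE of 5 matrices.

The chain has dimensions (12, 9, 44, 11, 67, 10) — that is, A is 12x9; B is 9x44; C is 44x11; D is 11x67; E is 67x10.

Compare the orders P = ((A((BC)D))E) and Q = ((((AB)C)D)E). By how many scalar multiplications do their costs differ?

Order P = ((A((BC)D))E): (BC): 9×44 by 44×11 → 9×11, cost 9·44·11 = 4356; ((BC)D): 9×11 by 11×67 → 9×67, cost 9·11·67 = 6633; cumulative 10989; (A((BC)D)): 12×9 by 9×67 → 12×67, cost 12·9·67 = 7236; cumulative 18225; ((A((BC)D))E): 12×67 by 67×10 → 12×10, cost 12·67·10 = 8040; cumulative 26265. Total 26265.
Order Q = ((((AB)C)D)E): (AB): 12×9 by 9×44 → 12×44, cost 12·9·44 = 4752; ((AB)C): 12×44 by 44×11 → 12×11, cost 12·44·11 = 5808; cumulative 10560; (((AB)C)D): 12×11 by 11×67 → 12×67, cost 12·11·67 = 8844; cumulative 19404; ((((AB)C)D)E): 12×67 by 67×10 → 12×10, cost 12·67·10 = 8040; cumulative 27444. Total 27444.
Difference: |26265 − 27444| = 1179.

1179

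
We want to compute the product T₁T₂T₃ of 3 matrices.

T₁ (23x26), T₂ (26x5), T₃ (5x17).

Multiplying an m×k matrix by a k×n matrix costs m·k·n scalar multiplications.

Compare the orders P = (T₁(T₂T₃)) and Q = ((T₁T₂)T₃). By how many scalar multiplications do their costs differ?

7431

Order P = (T₁(T₂T₃)): (T₂T₃): 26×5 by 5×17 → 26×17, cost 26·5·17 = 2210; (T₁(T₂T₃)): 23×26 by 26×17 → 23×17, cost 23·26·17 = 10166; cumulative 12376. Total 12376.
Order Q = ((T₁T₂)T₃): (T₁T₂): 23×26 by 26×5 → 23×5, cost 23·26·5 = 2990; ((T₁T₂)T₃): 23×5 by 5×17 → 23×17, cost 23·5·17 = 1955; cumulative 4945. Total 4945.
Difference: |12376 − 4945| = 7431.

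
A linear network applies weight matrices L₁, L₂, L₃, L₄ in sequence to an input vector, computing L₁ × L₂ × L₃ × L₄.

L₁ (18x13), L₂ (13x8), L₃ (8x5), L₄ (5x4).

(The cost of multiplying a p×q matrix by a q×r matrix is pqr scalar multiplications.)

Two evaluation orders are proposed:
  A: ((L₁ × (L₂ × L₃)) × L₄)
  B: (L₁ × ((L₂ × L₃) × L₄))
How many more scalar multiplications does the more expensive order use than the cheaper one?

Order A = ((L₁ × (L₂ × L₃)) × L₄): (L₂ × L₃): 13×8 by 8×5 → 13×5, cost 13·8·5 = 520; (L₁ × (L₂ × L₃)): 18×13 by 13×5 → 18×5, cost 18·13·5 = 1170; cumulative 1690; ((L₁ × (L₂ × L₃)) × L₄): 18×5 by 5×4 → 18×4, cost 18·5·4 = 360; cumulative 2050. Total 2050.
Order B = (L₁ × ((L₂ × L₃) × L₄)): (L₂ × L₃): 13×8 by 8×5 → 13×5, cost 13·8·5 = 520; ((L₂ × L₃) × L₄): 13×5 by 5×4 → 13×4, cost 13·5·4 = 260; cumulative 780; (L₁ × ((L₂ × L₃) × L₄)): 18×13 by 13×4 → 18×4, cost 18·13·4 = 936; cumulative 1716. Total 1716.
Difference: |2050 − 1716| = 334.

334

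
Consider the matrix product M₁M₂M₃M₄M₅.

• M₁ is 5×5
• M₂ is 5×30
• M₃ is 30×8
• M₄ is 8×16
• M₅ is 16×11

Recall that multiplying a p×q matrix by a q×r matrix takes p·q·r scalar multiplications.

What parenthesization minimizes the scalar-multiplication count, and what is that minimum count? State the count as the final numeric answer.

Adjacent pairs: M₁M₂ = 5·5·30 = 750; M₂M₃ = 5·30·8 = 1200; M₃M₄ = 30·8·16 = 3840; M₄M₅ = 8·16·11 = 1408.
Length 3: M₁..M₃: k=1: 0+1200+5·5·8=1400; k=2: 750+0+5·30·8=1950 → min 1400 | M₂..M₄: k=2: 0+3840+5·30·16=6240; k=3: 1200+0+5·8·16=1840 → min 1840 | M₃..M₅: k=3: 0+1408+30·8·11=4048; k=4: 3840+0+30·16·11=9120 → min 4048.
Length 4: M₁..M₄: k=1: 0+1840+5·5·16=2240; k=2: 750+3840+5·30·16=6990; k=3: 1400+0+5·8·16=2040 → min 2040 | M₂..M₅: k=2: 0+4048+5·30·11=5698; k=3: 1200+1408+5·8·11=3048; k=4: 1840+0+5·16·11=2720 → min 2720.
Length 5: M₁..M₅: k=1: 0+2720+5·5·11=2995; k=2: 750+4048+5·30·11=6448; k=3: 1400+1408+5·8·11=3248; k=4: 2040+0+5·16·11=2920 → min 2920.
Optimal parenthesization: (((M₁(M₂M₃))M₄)M₅) with cost 2920.

2920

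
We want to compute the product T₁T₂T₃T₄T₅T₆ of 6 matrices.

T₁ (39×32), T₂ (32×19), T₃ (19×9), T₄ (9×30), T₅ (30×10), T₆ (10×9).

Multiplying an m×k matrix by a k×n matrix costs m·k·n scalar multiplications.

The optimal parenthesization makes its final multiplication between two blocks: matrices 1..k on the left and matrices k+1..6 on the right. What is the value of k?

1

Adjacent pairs: T₁T₂ = 39·32·19 = 23712; T₂T₃ = 32·19·9 = 5472; T₃T₄ = 19·9·30 = 5130; T₄T₅ = 9·30·10 = 2700; T₅T₆ = 30·10·9 = 2700.
Length 3: T₁..T₃: k=1: 0+5472+39·32·9=16704; k=2: 23712+0+39·19·9=30381 → min 16704 | T₂..T₄: k=2: 0+5130+32·19·30=23370; k=3: 5472+0+32·9·30=14112 → min 14112 | T₃..T₅: k=3: 0+2700+19·9·10=4410; k=4: 5130+0+19·30·10=10830 → min 4410 | T₄..T₆: k=4: 0+2700+9·30·9=5130; k=5: 2700+0+9·10·9=3510 → min 3510.
Length 4: T₁..T₄: k=1: 0+14112+39·32·30=51552; k=2: 23712+5130+39·19·30=51072; k=3: 16704+0+39·9·30=27234 → min 27234 | T₂..T₅: k=2: 0+4410+32·19·10=10490; k=3: 5472+2700+32·9·10=11052; k=4: 14112+0+32·30·10=23712 → min 10490 | T₃..T₆: k=3: 0+3510+19·9·9=5049; k=4: 5130+2700+19·30·9=12960; k=5: 4410+0+19·10·9=6120 → min 5049.
Length 5: T₁..T₅: k=1: 0+10490+39·32·10=22970; k=2: 23712+4410+39·19·10=35532; k=3: 16704+2700+39·9·10=22914; k=4: 27234+0+39·30·10=38934 → min 22914 | T₂..T₆: k=2: 0+5049+32·19·9=10521; k=3: 5472+3510+32·9·9=11574; k=4: 14112+2700+32·30·9=25452; k=5: 10490+0+32·10·9=13370 → min 10521.
Top-level splits: k=1: (T₁..T₁)·(T₂..T₆) → 0+10521+39·32·9 = 21753; k=2: (T₁..T₂)·(T₃..T₆) → 23712+5049+39·19·9 = 35430; k=3: (T₁..T₃)·(T₄..T₆) → 16704+3510+39·9·9 = 23373; k=4: (T₁..T₄)·(T₅..T₆) → 27234+2700+39·30·9 = 40464; k=5: (T₁..T₅)·(T₆..T₆) → 22914+0+39·10·9 = 26424.
Best split is after T₁, i.e. k = 1.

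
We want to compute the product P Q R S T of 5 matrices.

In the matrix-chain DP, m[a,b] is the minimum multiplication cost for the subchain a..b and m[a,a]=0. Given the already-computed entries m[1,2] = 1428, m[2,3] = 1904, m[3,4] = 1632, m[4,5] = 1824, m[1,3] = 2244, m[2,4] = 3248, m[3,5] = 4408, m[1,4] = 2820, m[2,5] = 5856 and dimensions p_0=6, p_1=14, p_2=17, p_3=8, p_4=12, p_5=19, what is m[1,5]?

m[1,5] = min over k∈[1,4] of m[1,k]+m[k+1,5]+p_{0}·p_k·p_{5}.
k=1: 0 + 5856 + 6·14·19 = 7452; k=2: 1428 + 4408 + 6·17·19 = 7774; k=3: 2244 + 1824 + 6·8·19 = 4980; k=4: 2820 + 0 + 6·12·19 = 4188.
Minimum: 4188 at k=4.

4188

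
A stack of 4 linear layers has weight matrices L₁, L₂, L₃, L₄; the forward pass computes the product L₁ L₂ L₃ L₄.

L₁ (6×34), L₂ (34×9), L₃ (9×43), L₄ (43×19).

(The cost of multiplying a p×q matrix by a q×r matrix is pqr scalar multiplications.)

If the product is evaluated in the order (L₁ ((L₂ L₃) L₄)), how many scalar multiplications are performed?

(L₂ L₃): 34×9 by 9×43 → 34×43, cost 34·9·43 = 13158
((L₂ L₃) L₄): 34×43 by 43×19 → 34×19, cost 34·43·19 = 27778; cumulative 40936
(L₁ ((L₂ L₃) L₄)): 6×34 by 34×19 → 6×19, cost 6·34·19 = 3876; cumulative 44812
Total: 44812 scalar multiplications.

44812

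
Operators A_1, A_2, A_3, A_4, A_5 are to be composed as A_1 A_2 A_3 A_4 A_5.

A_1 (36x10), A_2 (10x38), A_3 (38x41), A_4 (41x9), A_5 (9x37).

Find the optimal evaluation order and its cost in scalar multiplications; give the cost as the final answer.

32670

Adjacent pairs: A_1A_2 = 36·10·38 = 13680; A_2A_3 = 10·38·41 = 15580; A_3A_4 = 38·41·9 = 14022; A_4A_5 = 41·9·37 = 13653.
Length 3: A_1..A_3: k=1: 0+15580+36·10·41=30340; k=2: 13680+0+36·38·41=69768 → min 30340 | A_2..A_4: k=2: 0+14022+10·38·9=17442; k=3: 15580+0+10·41·9=19270 → min 17442 | A_3..A_5: k=3: 0+13653+38·41·37=71299; k=4: 14022+0+38·9·37=26676 → min 26676.
Length 4: A_1..A_4: k=1: 0+17442+36·10·9=20682; k=2: 13680+14022+36·38·9=40014; k=3: 30340+0+36·41·9=43624 → min 20682 | A_2..A_5: k=2: 0+26676+10·38·37=40736; k=3: 15580+13653+10·41·37=44403; k=4: 17442+0+10·9·37=20772 → min 20772.
Length 5: A_1..A_5: k=1: 0+20772+36·10·37=34092; k=2: 13680+26676+36·38·37=90972; k=3: 30340+13653+36·41·37=98605; k=4: 20682+0+36·9·37=32670 → min 32670.
Optimal parenthesization: ((A_1 (A_2 (A_3 A_4))) A_5) with cost 32670.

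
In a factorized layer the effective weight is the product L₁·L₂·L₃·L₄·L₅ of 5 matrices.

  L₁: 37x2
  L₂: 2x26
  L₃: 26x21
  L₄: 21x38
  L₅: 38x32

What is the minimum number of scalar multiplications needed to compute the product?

7488

Adjacent pairs: L₁L₂ = 37·2·26 = 1924; L₂L₃ = 2·26·21 = 1092; L₃L₄ = 26·21·38 = 20748; L₄L₅ = 21·38·32 = 25536.
Length 3: L₁..L₃: k=1: 0+1092+37·2·21=2646; k=2: 1924+0+37·26·21=22126 → min 2646 | L₂..L₄: k=2: 0+20748+2·26·38=22724; k=3: 1092+0+2·21·38=2688 → min 2688 | L₃..L₅: k=3: 0+25536+26·21·32=43008; k=4: 20748+0+26·38·32=52364 → min 43008.
Length 4: L₁..L₄: k=1: 0+2688+37·2·38=5500; k=2: 1924+20748+37·26·38=59228; k=3: 2646+0+37·21·38=32172 → min 5500 | L₂..L₅: k=2: 0+43008+2·26·32=44672; k=3: 1092+25536+2·21·32=27972; k=4: 2688+0+2·38·32=5120 → min 5120.
Length 5: L₁..L₅: k=1: 0+5120+37·2·32=7488; k=2: 1924+43008+37·26·32=75716; k=3: 2646+25536+37·21·32=53046; k=4: 5500+0+37·38·32=50492 → min 7488.
Optimal order: (L₁·(((L₂·L₃)·L₄)·L₅)) with cost 7488.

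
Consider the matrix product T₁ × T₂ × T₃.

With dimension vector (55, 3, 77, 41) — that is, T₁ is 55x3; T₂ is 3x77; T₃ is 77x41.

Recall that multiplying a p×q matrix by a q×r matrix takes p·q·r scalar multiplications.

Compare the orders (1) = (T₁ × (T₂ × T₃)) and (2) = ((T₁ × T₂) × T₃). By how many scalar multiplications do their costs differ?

Order (1) = (T₁ × (T₂ × T₃)): (T₂ × T₃): 3×77 by 77×41 → 3×41, cost 3·77·41 = 9471; (T₁ × (T₂ × T₃)): 55×3 by 3×41 → 55×41, cost 55·3·41 = 6765; cumulative 16236. Total 16236.
Order (2) = ((T₁ × T₂) × T₃): (T₁ × T₂): 55×3 by 3×77 → 55×77, cost 55·3·77 = 12705; ((T₁ × T₂) × T₃): 55×77 by 77×41 → 55×41, cost 55·77·41 = 173635; cumulative 186340. Total 186340.
Difference: |16236 − 186340| = 170104.

170104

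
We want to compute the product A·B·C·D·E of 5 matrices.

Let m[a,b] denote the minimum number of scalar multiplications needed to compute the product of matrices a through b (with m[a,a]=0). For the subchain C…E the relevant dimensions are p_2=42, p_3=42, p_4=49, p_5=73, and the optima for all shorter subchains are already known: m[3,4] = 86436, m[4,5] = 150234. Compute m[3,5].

236670

m[3,5] = min over k∈[3,4] of m[3,k]+m[k+1,5]+p_{2}·p_k·p_{5}.
k=3: 0 + 150234 + 42·42·73 = 279006; k=4: 86436 + 0 + 42·49·73 = 236670.
Minimum: 236670 at k=4.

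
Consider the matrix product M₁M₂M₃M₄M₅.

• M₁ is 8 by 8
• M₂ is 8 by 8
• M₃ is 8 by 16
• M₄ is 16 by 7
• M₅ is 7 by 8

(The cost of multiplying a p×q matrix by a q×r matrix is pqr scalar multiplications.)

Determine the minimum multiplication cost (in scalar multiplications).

Adjacent pairs: M₁M₂ = 8·8·8 = 512; M₂M₃ = 8·8·16 = 1024; M₃M₄ = 8·16·7 = 896; M₄M₅ = 16·7·8 = 896.
Length 3: M₁..M₃: k=1: 0+1024+8·8·16=2048; k=2: 512+0+8·8·16=1536 → min 1536 | M₂..M₄: k=2: 0+896+8·8·7=1344; k=3: 1024+0+8·16·7=1920 → min 1344 | M₃..M₅: k=3: 0+896+8·16·8=1920; k=4: 896+0+8·7·8=1344 → min 1344.
Length 4: M₁..M₄: k=1: 0+1344+8·8·7=1792; k=2: 512+896+8·8·7=1856; k=3: 1536+0+8·16·7=2432 → min 1792 | M₂..M₅: k=2: 0+1344+8·8·8=1856; k=3: 1024+896+8·16·8=2944; k=4: 1344+0+8·7·8=1792 → min 1792.
Length 5: M₁..M₅: k=1: 0+1792+8·8·8=2304; k=2: 512+1344+8·8·8=2368; k=3: 1536+896+8·16·8=3456; k=4: 1792+0+8·7·8=2240 → min 2240.
Optimal order: ((M₁(M₂(M₃M₄)))M₅) with cost 2240.

2240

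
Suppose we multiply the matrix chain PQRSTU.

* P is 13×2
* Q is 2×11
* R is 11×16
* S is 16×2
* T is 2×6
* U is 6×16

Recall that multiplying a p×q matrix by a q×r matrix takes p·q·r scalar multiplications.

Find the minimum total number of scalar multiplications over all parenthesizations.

Adjacent pairs: PQ = 13·2·11 = 286; QR = 2·11·16 = 352; RS = 11·16·2 = 352; ST = 16·2·6 = 192; TU = 2·6·16 = 192.
Length 3: P..R: k=1: 0+352+13·2·16=768; k=2: 286+0+13·11·16=2574 → min 768 | Q..S: k=2: 0+352+2·11·2=396; k=3: 352+0+2·16·2=416 → min 396 | R..T: k=3: 0+192+11·16·6=1248; k=4: 352+0+11·2·6=484 → min 484 | S..U: k=4: 0+192+16·2·16=704; k=5: 192+0+16·6·16=1728 → min 704.
Length 4: P..S: k=1: 0+396+13·2·2=448; k=2: 286+352+13·11·2=924; k=3: 768+0+13·16·2=1184 → min 448 | Q..T: k=2: 0+484+2·11·6=616; k=3: 352+192+2·16·6=736; k=4: 396+0+2·2·6=420 → min 420 | R..U: k=3: 0+704+11·16·16=3520; k=4: 352+192+11·2·16=896; k=5: 484+0+11·6·16=1540 → min 896.
Length 5: P..T: k=1: 0+420+13·2·6=576; k=2: 286+484+13·11·6=1628; k=3: 768+192+13·16·6=2208; k=4: 448+0+13·2·6=604 → min 576 | Q..U: k=2: 0+896+2·11·16=1248; k=3: 352+704+2·16·16=1568; k=4: 396+192+2·2·16=652; k=5: 420+0+2·6·16=612 → min 612.
Length 6: P..U: k=1: 0+612+13·2·16=1028; k=2: 286+896+13·11·16=3470; k=3: 768+704+13·16·16=4800; k=4: 448+192+13·2·16=1056; k=5: 576+0+13·6·16=1824 → min 1028.
Optimal order: (P(((Q(RS))T)U)) with cost 1028.

1028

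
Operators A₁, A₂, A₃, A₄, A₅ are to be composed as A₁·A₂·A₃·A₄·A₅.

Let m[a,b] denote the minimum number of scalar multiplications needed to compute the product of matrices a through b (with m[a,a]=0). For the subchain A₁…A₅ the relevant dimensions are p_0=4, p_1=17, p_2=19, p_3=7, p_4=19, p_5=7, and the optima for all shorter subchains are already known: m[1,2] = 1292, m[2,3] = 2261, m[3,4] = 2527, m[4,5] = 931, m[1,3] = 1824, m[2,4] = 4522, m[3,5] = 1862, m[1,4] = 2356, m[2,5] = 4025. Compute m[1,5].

m[1,5] = min over k∈[1,4] of m[1,k]+m[k+1,5]+p_{0}·p_k·p_{5}.
k=1: 0 + 4025 + 4·17·7 = 4501; k=2: 1292 + 1862 + 4·19·7 = 3686; k=3: 1824 + 931 + 4·7·7 = 2951; k=4: 2356 + 0 + 4·19·7 = 2888.
Minimum: 2888 at k=4.

2888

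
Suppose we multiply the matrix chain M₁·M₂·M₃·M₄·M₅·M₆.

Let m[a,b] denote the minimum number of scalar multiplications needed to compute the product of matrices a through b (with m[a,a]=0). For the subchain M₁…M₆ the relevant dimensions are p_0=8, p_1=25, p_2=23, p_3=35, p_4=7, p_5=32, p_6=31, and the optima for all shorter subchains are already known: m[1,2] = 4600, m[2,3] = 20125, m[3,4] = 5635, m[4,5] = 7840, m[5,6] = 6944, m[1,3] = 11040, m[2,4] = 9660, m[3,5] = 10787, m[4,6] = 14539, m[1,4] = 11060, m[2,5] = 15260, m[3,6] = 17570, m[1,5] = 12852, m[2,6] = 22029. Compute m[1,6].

m[1,6] = min over k∈[1,5] of m[1,k]+m[k+1,6]+p_{0}·p_k·p_{6}.
k=1: 0 + 22029 + 8·25·31 = 28229; k=2: 4600 + 17570 + 8·23·31 = 27874; k=3: 11040 + 14539 + 8·35·31 = 34259; k=4: 11060 + 6944 + 8·7·31 = 19740; k=5: 12852 + 0 + 8·32·31 = 20788.
Minimum: 19740 at k=4.

19740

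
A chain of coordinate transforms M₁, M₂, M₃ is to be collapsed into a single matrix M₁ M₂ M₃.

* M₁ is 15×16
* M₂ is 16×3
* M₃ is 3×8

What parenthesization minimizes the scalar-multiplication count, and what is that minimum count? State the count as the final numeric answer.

(M₁ (M₂ M₃)): cost 2304.
((M₁ M₂) M₃): cost 1080.
Optimal: ((M₁ M₂) M₃) with cost 1080.

1080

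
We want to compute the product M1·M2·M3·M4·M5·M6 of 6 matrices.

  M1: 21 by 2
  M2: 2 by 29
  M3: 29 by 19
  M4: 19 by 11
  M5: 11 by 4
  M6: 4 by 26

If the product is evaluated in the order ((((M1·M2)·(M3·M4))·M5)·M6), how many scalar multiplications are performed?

(M1·M2): 21×2 by 2×29 → 21×29, cost 21·2·29 = 1218
(M3·M4): 29×19 by 19×11 → 29×11, cost 29·19·11 = 6061
((M1·M2)·(M3·M4)): 21×29 by 29×11 → 21×11, cost 21·29·11 = 6699; cumulative 13978
(((M1·M2)·(M3·M4))·M5): 21×11 by 11×4 → 21×4, cost 21·11·4 = 924; cumulative 14902
((((M1·M2)·(M3·M4))·M5)·M6): 21×4 by 4×26 → 21×26, cost 21·4·26 = 2184; cumulative 17086
Total: 17086 scalar multiplications.

17086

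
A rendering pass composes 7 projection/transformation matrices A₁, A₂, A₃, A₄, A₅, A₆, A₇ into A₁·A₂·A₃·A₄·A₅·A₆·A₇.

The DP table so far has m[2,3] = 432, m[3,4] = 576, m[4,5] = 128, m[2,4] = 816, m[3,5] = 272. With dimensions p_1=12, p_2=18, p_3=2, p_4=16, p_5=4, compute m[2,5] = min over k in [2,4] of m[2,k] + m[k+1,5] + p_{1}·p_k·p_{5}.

m[2,5] = min over k∈[2,4] of m[2,k]+m[k+1,5]+p_{1}·p_k·p_{5}.
k=2: 0 + 272 + 12·18·4 = 1136; k=3: 432 + 128 + 12·2·4 = 656; k=4: 816 + 0 + 12·16·4 = 1584.
Minimum: 656 at k=3.

656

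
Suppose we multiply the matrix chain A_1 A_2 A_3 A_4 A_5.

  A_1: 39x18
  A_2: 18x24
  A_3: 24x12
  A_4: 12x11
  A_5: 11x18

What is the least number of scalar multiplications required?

Adjacent pairs: A_1A_2 = 39·18·24 = 16848; A_2A_3 = 18·24·12 = 5184; A_3A_4 = 24·12·11 = 3168; A_4A_5 = 12·11·18 = 2376.
Length 3: A_1..A_3: k=1: 0+5184+39·18·12=13608; k=2: 16848+0+39·24·12=28080 → min 13608 | A_2..A_4: k=2: 0+3168+18·24·11=7920; k=3: 5184+0+18·12·11=7560 → min 7560 | A_3..A_5: k=3: 0+2376+24·12·18=7560; k=4: 3168+0+24·11·18=7920 → min 7560.
Length 4: A_1..A_4: k=1: 0+7560+39·18·11=15282; k=2: 16848+3168+39·24·11=30312; k=3: 13608+0+39·12·11=18756 → min 15282 | A_2..A_5: k=2: 0+7560+18·24·18=15336; k=3: 5184+2376+18·12·18=11448; k=4: 7560+0+18·11·18=11124 → min 11124.
Length 5: A_1..A_5: k=1: 0+11124+39·18·18=23760; k=2: 16848+7560+39·24·18=41256; k=3: 13608+2376+39·12·18=24408; k=4: 15282+0+39·11·18=23004 → min 23004.
Optimal order: ((A_1 ((A_2 A_3) A_4)) A_5) with cost 23004.

23004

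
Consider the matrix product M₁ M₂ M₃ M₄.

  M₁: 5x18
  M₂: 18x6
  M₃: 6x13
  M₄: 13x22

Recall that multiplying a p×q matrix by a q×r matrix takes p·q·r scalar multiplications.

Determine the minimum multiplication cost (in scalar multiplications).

Adjacent pairs: M₁M₂ = 5·18·6 = 540; M₂M₃ = 18·6·13 = 1404; M₃M₄ = 6·13·22 = 1716.
Length 3: M₁..M₃: k=1: 0+1404+5·18·13=2574; k=2: 540+0+5·6·13=930 → min 930 | M₂..M₄: k=2: 0+1716+18·6·22=4092; k=3: 1404+0+18·13·22=6552 → min 4092.
Length 4: M₁..M₄: k=1: 0+4092+5·18·22=6072; k=2: 540+1716+5·6·22=2916; k=3: 930+0+5·13·22=2360 → min 2360.
Optimal order: (((M₁ M₂) M₃) M₄) with cost 2360.

2360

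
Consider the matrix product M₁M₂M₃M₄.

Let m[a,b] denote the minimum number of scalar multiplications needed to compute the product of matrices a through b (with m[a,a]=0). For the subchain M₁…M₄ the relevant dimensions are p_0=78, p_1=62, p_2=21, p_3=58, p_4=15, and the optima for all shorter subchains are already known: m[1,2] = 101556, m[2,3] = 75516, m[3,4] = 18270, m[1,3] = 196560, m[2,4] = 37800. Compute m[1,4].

m[1,4] = min over k∈[1,3] of m[1,k]+m[k+1,4]+p_{0}·p_k·p_{4}.
k=1: 0 + 37800 + 78·62·15 = 110340; k=2: 101556 + 18270 + 78·21·15 = 144396; k=3: 196560 + 0 + 78·58·15 = 264420.
Minimum: 110340 at k=1.

110340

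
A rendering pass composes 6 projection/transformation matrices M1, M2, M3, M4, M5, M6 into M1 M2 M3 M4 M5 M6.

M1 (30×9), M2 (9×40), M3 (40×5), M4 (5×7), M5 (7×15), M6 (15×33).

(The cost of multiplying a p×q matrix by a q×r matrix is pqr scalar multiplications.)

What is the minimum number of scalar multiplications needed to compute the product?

Adjacent pairs: M1M2 = 30·9·40 = 10800; M2M3 = 9·40·5 = 1800; M3M4 = 40·5·7 = 1400; M4M5 = 5·7·15 = 525; M5M6 = 7·15·33 = 3465.
Length 3: M1..M3: k=1: 0+1800+30·9·5=3150; k=2: 10800+0+30·40·5=16800 → min 3150 | M2..M4: k=2: 0+1400+9·40·7=3920; k=3: 1800+0+9·5·7=2115 → min 2115 | M3..M5: k=3: 0+525+40·5·15=3525; k=4: 1400+0+40·7·15=5600 → min 3525 | M4..M6: k=4: 0+3465+5·7·33=4620; k=5: 525+0+5·15·33=3000 → min 3000.
Length 4: M1..M4: k=1: 0+2115+30·9·7=4005; k=2: 10800+1400+30·40·7=20600; k=3: 3150+0+30·5·7=4200 → min 4005 | M2..M5: k=2: 0+3525+9·40·15=8925; k=3: 1800+525+9·5·15=3000; k=4: 2115+0+9·7·15=3060 → min 3000 | M3..M6: k=3: 0+3000+40·5·33=9600; k=4: 1400+3465+40·7·33=14105; k=5: 3525+0+40·15·33=23325 → min 9600.
Length 5: M1..M5: k=1: 0+3000+30·9·15=7050; k=2: 10800+3525+30·40·15=32325; k=3: 3150+525+30·5·15=5925; k=4: 4005+0+30·7·15=7155 → min 5925 | M2..M6: k=2: 0+9600+9·40·33=21480; k=3: 1800+3000+9·5·33=6285; k=4: 2115+3465+9·7·33=7659; k=5: 3000+0+9·15·33=7455 → min 6285.
Length 6: M1..M6: k=1: 0+6285+30·9·33=15195; k=2: 10800+9600+30·40·33=60000; k=3: 3150+3000+30·5·33=11100; k=4: 4005+3465+30·7·33=14400; k=5: 5925+0+30·15·33=20775 → min 11100.
Optimal order: ((M1 (M2 M3)) ((M4 M5) M6)) with cost 11100.

11100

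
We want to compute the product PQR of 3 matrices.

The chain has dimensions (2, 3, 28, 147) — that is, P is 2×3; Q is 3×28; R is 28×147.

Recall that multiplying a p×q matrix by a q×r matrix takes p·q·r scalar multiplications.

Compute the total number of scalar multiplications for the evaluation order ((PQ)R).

8400

(PQ): 2×3 by 3×28 → 2×28, cost 2·3·28 = 168
((PQ)R): 2×28 by 28×147 → 2×147, cost 2·28·147 = 8232; cumulative 8400
Total: 8400 scalar multiplications.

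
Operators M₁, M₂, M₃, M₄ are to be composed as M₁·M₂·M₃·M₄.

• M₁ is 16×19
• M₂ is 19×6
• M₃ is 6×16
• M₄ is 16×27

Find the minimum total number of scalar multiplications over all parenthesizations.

7008

Adjacent pairs: M₁M₂ = 16·19·6 = 1824; M₂M₃ = 19·6·16 = 1824; M₃M₄ = 6·16·27 = 2592.
Length 3: M₁..M₃: k=1: 0+1824+16·19·16=6688; k=2: 1824+0+16·6·16=3360 → min 3360 | M₂..M₄: k=2: 0+2592+19·6·27=5670; k=3: 1824+0+19·16·27=10032 → min 5670.
Length 4: M₁..M₄: k=1: 0+5670+16·19·27=13878; k=2: 1824+2592+16·6·27=7008; k=3: 3360+0+16·16·27=10272 → min 7008.
Optimal order: ((M₁·M₂)·(M₃·M₄)) with cost 7008.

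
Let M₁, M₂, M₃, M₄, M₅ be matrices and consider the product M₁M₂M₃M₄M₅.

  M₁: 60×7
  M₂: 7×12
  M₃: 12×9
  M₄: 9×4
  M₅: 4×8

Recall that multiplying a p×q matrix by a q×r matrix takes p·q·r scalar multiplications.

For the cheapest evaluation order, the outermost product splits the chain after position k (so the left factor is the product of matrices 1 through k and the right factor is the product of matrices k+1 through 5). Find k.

Adjacent pairs: M₁M₂ = 60·7·12 = 5040; M₂M₃ = 7·12·9 = 756; M₃M₄ = 12·9·4 = 432; M₄M₅ = 9·4·8 = 288.
Length 3: M₁..M₃: k=1: 0+756+60·7·9=4536; k=2: 5040+0+60·12·9=11520 → min 4536 | M₂..M₄: k=2: 0+432+7·12·4=768; k=3: 756+0+7·9·4=1008 → min 768 | M₃..M₅: k=3: 0+288+12·9·8=1152; k=4: 432+0+12·4·8=816 → min 816.
Length 4: M₁..M₄: k=1: 0+768+60·7·4=2448; k=2: 5040+432+60·12·4=8352; k=3: 4536+0+60·9·4=6696 → min 2448 | M₂..M₅: k=2: 0+816+7·12·8=1488; k=3: 756+288+7·9·8=1548; k=4: 768+0+7·4·8=992 → min 992.
Top-level splits: k=1: (M₁..M₁)·(M₂..M₅) → 0+992+60·7·8 = 4352; k=2: (M₁..M₂)·(M₃..M₅) → 5040+816+60·12·8 = 11616; k=3: (M₁..M₃)·(M₄..M₅) → 4536+288+60·9·8 = 9144; k=4: (M₁..M₄)·(M₅..M₅) → 2448+0+60·4·8 = 4368.
Best split is after M₁, i.e. k = 1.

1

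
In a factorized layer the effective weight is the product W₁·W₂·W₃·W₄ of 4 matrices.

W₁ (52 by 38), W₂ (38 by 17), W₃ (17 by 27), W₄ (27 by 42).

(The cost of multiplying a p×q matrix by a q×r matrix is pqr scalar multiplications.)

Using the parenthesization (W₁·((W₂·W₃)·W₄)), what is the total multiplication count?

(W₂·W₃): 38×17 by 17×27 → 38×27, cost 38·17·27 = 17442
((W₂·W₃)·W₄): 38×27 by 27×42 → 38×42, cost 38·27·42 = 43092; cumulative 60534
(W₁·((W₂·W₃)·W₄)): 52×38 by 38×42 → 52×42, cost 52·38·42 = 82992; cumulative 143526
Total: 143526 scalar multiplications.

143526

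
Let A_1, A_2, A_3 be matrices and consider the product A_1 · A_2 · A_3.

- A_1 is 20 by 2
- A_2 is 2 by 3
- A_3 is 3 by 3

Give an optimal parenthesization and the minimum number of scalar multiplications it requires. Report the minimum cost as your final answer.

(A_1 · (A_2 · A_3)): cost 138.
((A_1 · A_2) · A_3): cost 300.
Optimal: (A_1 · (A_2 · A_3)) with cost 138.

138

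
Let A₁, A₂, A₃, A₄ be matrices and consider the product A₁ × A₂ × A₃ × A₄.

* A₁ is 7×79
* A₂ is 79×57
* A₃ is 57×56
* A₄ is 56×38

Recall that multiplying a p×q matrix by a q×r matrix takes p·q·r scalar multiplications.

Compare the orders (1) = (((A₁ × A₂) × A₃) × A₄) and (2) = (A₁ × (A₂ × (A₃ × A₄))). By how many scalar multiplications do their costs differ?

244663

Order (1) = (((A₁ × A₂) × A₃) × A₄): (A₁ × A₂): 7×79 by 79×57 → 7×57, cost 7·79·57 = 31521; ((A₁ × A₂) × A₃): 7×57 by 57×56 → 7×56, cost 7·57·56 = 22344; cumulative 53865; (((A₁ × A₂) × A₃) × A₄): 7×56 by 56×38 → 7×38, cost 7·56·38 = 14896; cumulative 68761. Total 68761.
Order (2) = (A₁ × (A₂ × (A₃ × A₄))): (A₃ × A₄): 57×56 by 56×38 → 57×38, cost 57·56·38 = 121296; (A₂ × (A₃ × A₄)): 79×57 by 57×38 → 79×38, cost 79·57·38 = 171114; cumulative 292410; (A₁ × (A₂ × (A₃ × A₄))): 7×79 by 79×38 → 7×38, cost 7·79·38 = 21014; cumulative 313424. Total 313424.
Difference: |68761 − 313424| = 244663.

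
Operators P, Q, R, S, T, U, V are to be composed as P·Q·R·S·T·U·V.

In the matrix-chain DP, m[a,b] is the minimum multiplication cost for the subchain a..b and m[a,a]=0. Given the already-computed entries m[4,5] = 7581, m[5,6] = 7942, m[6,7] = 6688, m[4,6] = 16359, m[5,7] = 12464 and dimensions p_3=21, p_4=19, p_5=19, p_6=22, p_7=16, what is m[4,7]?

18848

m[4,7] = min over k∈[4,6] of m[4,k]+m[k+1,7]+p_{3}·p_k·p_{7}.
k=4: 0 + 12464 + 21·19·16 = 18848; k=5: 7581 + 6688 + 21·19·16 = 20653; k=6: 16359 + 0 + 21·22·16 = 23751.
Minimum: 18848 at k=4.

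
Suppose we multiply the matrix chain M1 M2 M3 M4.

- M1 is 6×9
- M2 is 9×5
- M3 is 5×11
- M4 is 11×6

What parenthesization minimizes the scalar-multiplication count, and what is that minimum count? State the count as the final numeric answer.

Adjacent pairs: M1M2 = 6·9·5 = 270; M2M3 = 9·5·11 = 495; M3M4 = 5·11·6 = 330.
Length 3: M1..M3: k=1: 0+495+6·9·11=1089; k=2: 270+0+6·5·11=600 → min 600 | M2..M4: k=2: 0+330+9·5·6=600; k=3: 495+0+9·11·6=1089 → min 600.
Length 4: M1..M4: k=1: 0+600+6·9·6=924; k=2: 270+330+6·5·6=780; k=3: 600+0+6·11·6=996 → min 780.
Optimal parenthesization: ((M1 M2) (M3 M4)) with cost 780.

780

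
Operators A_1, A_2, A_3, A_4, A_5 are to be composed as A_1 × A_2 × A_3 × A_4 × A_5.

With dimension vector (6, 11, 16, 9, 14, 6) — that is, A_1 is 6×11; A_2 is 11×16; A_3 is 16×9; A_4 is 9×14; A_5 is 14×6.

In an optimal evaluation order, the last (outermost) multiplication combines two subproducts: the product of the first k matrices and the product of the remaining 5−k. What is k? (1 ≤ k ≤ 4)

Adjacent pairs: A_1A_2 = 6·11·16 = 1056; A_2A_3 = 11·16·9 = 1584; A_3A_4 = 16·9·14 = 2016; A_4A_5 = 9·14·6 = 756.
Length 3: A_1..A_3: k=1: 0+1584+6·11·9=2178; k=2: 1056+0+6·16·9=1920 → min 1920 | A_2..A_4: k=2: 0+2016+11·16·14=4480; k=3: 1584+0+11·9·14=2970 → min 2970 | A_3..A_5: k=3: 0+756+16·9·6=1620; k=4: 2016+0+16·14·6=3360 → min 1620.
Length 4: A_1..A_4: k=1: 0+2970+6·11·14=3894; k=2: 1056+2016+6·16·14=4416; k=3: 1920+0+6·9·14=2676 → min 2676 | A_2..A_5: k=2: 0+1620+11·16·6=2676; k=3: 1584+756+11·9·6=2934; k=4: 2970+0+11·14·6=3894 → min 2676.
Top-level splits: k=1: (A_1..A_1)·(A_2..A_5) → 0+2676+6·11·6 = 3072; k=2: (A_1..A_2)·(A_3..A_5) → 1056+1620+6·16·6 = 3252; k=3: (A_1..A_3)·(A_4..A_5) → 1920+756+6·9·6 = 3000; k=4: (A_1..A_4)·(A_5..A_5) → 2676+0+6·14·6 = 3180.
Best split is after A_3, i.e. k = 3.

3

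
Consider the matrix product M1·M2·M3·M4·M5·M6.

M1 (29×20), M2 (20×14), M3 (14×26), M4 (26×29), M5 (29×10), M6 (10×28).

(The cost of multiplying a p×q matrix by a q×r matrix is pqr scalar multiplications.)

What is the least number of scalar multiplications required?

27900

Adjacent pairs: M1M2 = 29·20·14 = 8120; M2M3 = 20·14·26 = 7280; M3M4 = 14·26·29 = 10556; M4M5 = 26·29·10 = 7540; M5M6 = 29·10·28 = 8120.
Length 3: M1..M3: k=1: 0+7280+29·20·26=22360; k=2: 8120+0+29·14·26=18676 → min 18676 | M2..M4: k=2: 0+10556+20·14·29=18676; k=3: 7280+0+20·26·29=22360 → min 18676 | M3..M5: k=3: 0+7540+14·26·10=11180; k=4: 10556+0+14·29·10=14616 → min 11180 | M4..M6: k=4: 0+8120+26·29·28=29232; k=5: 7540+0+26·10·28=14820 → min 14820.
Length 4: M1..M4: k=1: 0+18676+29·20·29=35496; k=2: 8120+10556+29·14·29=30450; k=3: 18676+0+29·26·29=40542 → min 30450 | M2..M5: k=2: 0+11180+20·14·10=13980; k=3: 7280+7540+20·26·10=20020; k=4: 18676+0+20·29·10=24476 → min 13980 | M3..M6: k=3: 0+14820+14·26·28=25012; k=4: 10556+8120+14·29·28=30044; k=5: 11180+0+14·10·28=15100 → min 15100.
Length 5: M1..M5: k=1: 0+13980+29·20·10=19780; k=2: 8120+11180+29·14·10=23360; k=3: 18676+7540+29·26·10=33756; k=4: 30450+0+29·29·10=38860 → min 19780 | M2..M6: k=2: 0+15100+20·14·28=22940; k=3: 7280+14820+20·26·28=36660; k=4: 18676+8120+20·29·28=43036; k=5: 13980+0+20·10·28=19580 → min 19580.
Length 6: M1..M6: k=1: 0+19580+29·20·28=35820; k=2: 8120+15100+29·14·28=34588; k=3: 18676+14820+29·26·28=54608; k=4: 30450+8120+29·29·28=62118; k=5: 19780+0+29·10·28=27900 → min 27900.
Optimal order: ((M1·(M2·(M3·(M4·M5))))·M6) with cost 27900.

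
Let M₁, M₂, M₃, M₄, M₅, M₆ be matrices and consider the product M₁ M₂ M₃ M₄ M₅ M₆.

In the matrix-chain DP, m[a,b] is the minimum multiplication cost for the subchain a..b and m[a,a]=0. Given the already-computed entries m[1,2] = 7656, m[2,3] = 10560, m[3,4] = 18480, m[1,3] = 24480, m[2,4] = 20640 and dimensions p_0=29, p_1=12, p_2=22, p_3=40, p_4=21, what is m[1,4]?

m[1,4] = min over k∈[1,3] of m[1,k]+m[k+1,4]+p_{0}·p_k·p_{4}.
k=1: 0 + 20640 + 29·12·21 = 27948; k=2: 7656 + 18480 + 29·22·21 = 39534; k=3: 24480 + 0 + 29·40·21 = 48840.
Minimum: 27948 at k=1.

27948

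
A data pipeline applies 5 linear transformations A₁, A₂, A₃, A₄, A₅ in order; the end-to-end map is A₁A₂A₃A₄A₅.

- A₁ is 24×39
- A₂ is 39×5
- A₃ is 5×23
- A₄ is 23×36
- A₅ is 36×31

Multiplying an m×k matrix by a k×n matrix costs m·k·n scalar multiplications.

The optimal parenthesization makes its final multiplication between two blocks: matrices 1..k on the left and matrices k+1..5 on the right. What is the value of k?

Adjacent pairs: A₁A₂ = 24·39·5 = 4680; A₂A₃ = 39·5·23 = 4485; A₃A₄ = 5·23·36 = 4140; A₄A₅ = 23·36·31 = 25668.
Length 3: A₁..A₃: k=1: 0+4485+24·39·23=26013; k=2: 4680+0+24·5·23=7440 → min 7440 | A₂..A₄: k=2: 0+4140+39·5·36=11160; k=3: 4485+0+39·23·36=36777 → min 11160 | A₃..A₅: k=3: 0+25668+5·23·31=29233; k=4: 4140+0+5·36·31=9720 → min 9720.
Length 4: A₁..A₄: k=1: 0+11160+24·39·36=44856; k=2: 4680+4140+24·5·36=13140; k=3: 7440+0+24·23·36=27312 → min 13140 | A₂..A₅: k=2: 0+9720+39·5·31=15765; k=3: 4485+25668+39·23·31=57960; k=4: 11160+0+39·36·31=54684 → min 15765.
Top-level splits: k=1: (A₁..A₁)·(A₂..A₅) → 0+15765+24·39·31 = 44781; k=2: (A₁..A₂)·(A₃..A₅) → 4680+9720+24·5·31 = 18120; k=3: (A₁..A₃)·(A₄..A₅) → 7440+25668+24·23·31 = 50220; k=4: (A₁..A₄)·(A₅..A₅) → 13140+0+24·36·31 = 39924.
Best split is after A₂, i.e. k = 2.

2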